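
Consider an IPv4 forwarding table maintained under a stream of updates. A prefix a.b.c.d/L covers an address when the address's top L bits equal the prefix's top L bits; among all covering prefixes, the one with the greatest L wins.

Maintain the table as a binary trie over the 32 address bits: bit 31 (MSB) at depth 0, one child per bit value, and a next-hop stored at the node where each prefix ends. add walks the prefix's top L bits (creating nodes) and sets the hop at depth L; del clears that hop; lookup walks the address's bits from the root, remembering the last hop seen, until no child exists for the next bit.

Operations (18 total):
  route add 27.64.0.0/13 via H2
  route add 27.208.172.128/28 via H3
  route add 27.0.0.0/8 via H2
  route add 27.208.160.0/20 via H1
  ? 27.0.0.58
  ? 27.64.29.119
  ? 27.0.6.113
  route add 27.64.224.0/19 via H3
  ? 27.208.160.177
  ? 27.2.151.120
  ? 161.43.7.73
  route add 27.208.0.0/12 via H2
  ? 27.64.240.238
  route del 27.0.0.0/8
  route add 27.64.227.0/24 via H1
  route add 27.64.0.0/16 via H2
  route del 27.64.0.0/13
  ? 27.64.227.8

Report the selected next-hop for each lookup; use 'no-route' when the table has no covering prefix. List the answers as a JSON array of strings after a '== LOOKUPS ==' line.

Process each operation:
  + 27.64.0.0/13 (H2) depth=13
  + 27.208.172.128/28 (H3) depth=28
  + 27.0.0.0/8 (H2) depth=8
  + 27.208.160.0/20 (H1) depth=20
  Q 27.0.0.58: descend 000110110 ; hops seen [H2] ; pick H2
  Q 27.64.29.119: descend 0001101101000 ; hops seen [H2,H2] ; pick H2
  Q 27.0.6.113: descend 000110110 ; hops seen [H2] ; pick H2
  + 27.64.224.0/19 (H3) depth=19
  Q 27.208.160.177: descend 00011011110100001010 ; hops seen [H2,H1] ; pick H1
  Q 27.2.151.120: descend 000110110 ; hops seen [H2] ; pick H2
  Q 161.43.7.73: descend ε ; hops seen [∅] ; pick no-route
  + 27.208.0.0/12 (H2) depth=12
  Q 27.64.240.238: descend 0001101101000000111 ; hops seen [H2,H2,H3] ; pick H3
  - 27.0.0.0/8 clear@8
  + 27.64.227.0/24 (H1) depth=24
  + 27.64.0.0/16 (H2) depth=16
  - 27.64.0.0/13 clear@13
  Q 27.64.227.8: descend 000110110100000011100011 ; hops seen [H2,H3,H1] ; pick H1

== LOOKUPS ==
["H2","H2","H2","H1","H2","no-route","H3","H1"]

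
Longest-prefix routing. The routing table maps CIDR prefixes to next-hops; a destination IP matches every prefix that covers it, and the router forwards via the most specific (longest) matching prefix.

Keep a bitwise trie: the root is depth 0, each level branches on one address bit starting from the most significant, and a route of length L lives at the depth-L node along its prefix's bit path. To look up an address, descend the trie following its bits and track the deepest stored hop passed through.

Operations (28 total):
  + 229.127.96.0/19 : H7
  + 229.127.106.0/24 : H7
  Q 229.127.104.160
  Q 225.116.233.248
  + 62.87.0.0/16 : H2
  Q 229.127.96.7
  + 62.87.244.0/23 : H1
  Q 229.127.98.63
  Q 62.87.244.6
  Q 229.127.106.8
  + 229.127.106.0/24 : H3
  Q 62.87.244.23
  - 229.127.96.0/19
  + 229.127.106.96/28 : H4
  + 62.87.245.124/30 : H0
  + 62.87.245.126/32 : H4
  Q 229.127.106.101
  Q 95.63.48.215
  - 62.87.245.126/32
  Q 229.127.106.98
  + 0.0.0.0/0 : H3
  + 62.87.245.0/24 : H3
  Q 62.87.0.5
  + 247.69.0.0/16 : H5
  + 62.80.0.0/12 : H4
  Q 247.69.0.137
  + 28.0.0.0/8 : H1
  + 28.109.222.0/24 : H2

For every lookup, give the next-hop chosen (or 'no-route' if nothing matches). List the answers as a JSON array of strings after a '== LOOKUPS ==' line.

Trace:
  add 229.127.96.0/19 -> H7 at depth 19
  add 229.127.106.0/24 -> H7 at depth 24
  lookup 229.127.104.160: bits 1110010101111111011010 walk d0:-→d1:-→d2:-→d3:-→d4:-→d5:-→d6:-→d7:-→d8:-→d9:-→d10:-→d11:-→d12:-→d13:-→d14:-→d15:-→d16:-→d17:-→d18:-→d19:H7→d20:-→d21:-→d22:- -> H7
  lookup 225.116.233.248: bits 11100 walk d0:-→d1:-→d2:-→d3:-→d4:-→d5:- -> no-route
  add 62.87.0.0/16 -> H2 at depth 16
  lookup 229.127.96.7: bits 11100101011111110110 walk d0:-→d1:-→d2:-→d3:-→d4:-→d5:-→d6:-→d7:-→d8:-→d9:-→d10:-→d11:-→d12:-→d13:-→d14:-→d15:-→d16:-→d17:-→d18:-→d19:H7→d20:- -> H7
  add 62.87.244.0/23 -> H1 at depth 23
  lookup 229.127.98.63: bits 11100101011111110110 walk d0:-→d1:-→d2:-→d3:-→d4:-→d5:-→d6:-→d7:-→d8:-→d9:-→d10:-→d11:-→d12:-→d13:-→d14:-→d15:-→d16:-→d17:-→d18:-→d19:H7→d20:- -> H7
  lookup 62.87.244.6: bits 00111110010101111111010 walk d0:-→d1:-→d2:-→d3:-→d4:-→d5:-→d6:-→d7:-→d8:-→d9:-→d10:-→d11:-→d12:-→d13:-→d14:-→d15:-→d16:H2→d17:-→d18:-→d19:-→d20:-→d21:-→d22:-→d23:H1 -> H1
  lookup 229.127.106.8: bits 111001010111111101101010 walk d0:-→d1:-→d2:-→d3:-→d4:-→d5:-→d6:-→d7:-→d8:-→d9:-→d10:-→d11:-→d12:-→d13:-→d14:-→d15:-→d16:-→d17:-→d18:-→d19:H7→d20:-→d21:-→d22:-→d23:-→d24:H7 -> H7
  add 229.127.106.0/24 -> H3 at depth 24
  lookup 62.87.244.23: bits 00111110010101111111010 walk d0:-→d1:-→d2:-→d3:-→d4:-→d5:-→d6:-→d7:-→d8:-→d9:-→d10:-→d11:-→d12:-→d13:-→d14:-→d15:-→d16:H2→d17:-→d18:-→d19:-→d20:-→d21:-→d22:-→d23:H1 -> H1
  del 229.127.96.0/19 (clear depth 19)
  add 229.127.106.96/28 -> H4 at depth 28
  add 62.87.245.124/30 -> H0 at depth 30
  add 62.87.245.126/32 -> H4 at depth 32
  lookup 229.127.106.101: bits 1110010101111111011010100110 walk d0:-→d1:-→d2:-→d3:-→d4:-→d5:-→d6:-→d7:-→d8:-→d9:-→d10:-→d11:-→d12:-→d13:-→d14:-→d15:-→d16:-→d17:-→d18:-→d19:-→d20:-→d21:-→d22:-→d23:-→d24:H3→d25:-→d26:-→d27:-→d28:H4 -> H4
  lookup 95.63.48.215: bits 0 walk d0:-→d1:- -> no-route
  del 62.87.245.126/32 (clear depth 32)
  lookup 229.127.106.98: bits 1110010101111111011010100110 walk d0:-→d1:-→d2:-→d3:-→d4:-→d5:-→d6:-→d7:-→d8:-→d9:-→d10:-→d11:-→d12:-→d13:-→d14:-→d15:-→d16:-→d17:-→d18:-→d19:-→d20:-→d21:-→d22:-→d23:-→d24:H3→d25:-→d26:-→d27:-→d28:H4 -> H4
  add 0.0.0.0/0 -> H3 at depth 0
  add 62.87.245.0/24 -> H3 at depth 24
  lookup 62.87.0.5: bits 0011111001010111 walk d0:H3→d1:-→d2:-→d3:-→d4:-→d5:-→d6:-→d7:-→d8:-→d9:-→d10:-→d11:-→d12:-→d13:-→d14:-→d15:-→d16:H2 -> H2
  add 247.69.0.0/16 -> H5 at depth 16
  add 62.80.0.0/12 -> H4 at depth 12
  lookup 247.69.0.137: bits 1111011101000101 walk d0:H3→d1:-→d2:-→d3:-→d4:-→d5:-→d6:-→d7:-→d8:-→d9:-→d10:-→d11:-→d12:-→d13:-→d14:-→d15:-→d16:H5 -> H5
  add 28.0.0.0/8 -> H1 at depth 8
  add 28.109.222.0/24 -> H2 at depth 24

== LOOKUPS ==
["H7","no-route","H7","H7","H1","H7","H1","H4","no-route","H4","H2","H5"]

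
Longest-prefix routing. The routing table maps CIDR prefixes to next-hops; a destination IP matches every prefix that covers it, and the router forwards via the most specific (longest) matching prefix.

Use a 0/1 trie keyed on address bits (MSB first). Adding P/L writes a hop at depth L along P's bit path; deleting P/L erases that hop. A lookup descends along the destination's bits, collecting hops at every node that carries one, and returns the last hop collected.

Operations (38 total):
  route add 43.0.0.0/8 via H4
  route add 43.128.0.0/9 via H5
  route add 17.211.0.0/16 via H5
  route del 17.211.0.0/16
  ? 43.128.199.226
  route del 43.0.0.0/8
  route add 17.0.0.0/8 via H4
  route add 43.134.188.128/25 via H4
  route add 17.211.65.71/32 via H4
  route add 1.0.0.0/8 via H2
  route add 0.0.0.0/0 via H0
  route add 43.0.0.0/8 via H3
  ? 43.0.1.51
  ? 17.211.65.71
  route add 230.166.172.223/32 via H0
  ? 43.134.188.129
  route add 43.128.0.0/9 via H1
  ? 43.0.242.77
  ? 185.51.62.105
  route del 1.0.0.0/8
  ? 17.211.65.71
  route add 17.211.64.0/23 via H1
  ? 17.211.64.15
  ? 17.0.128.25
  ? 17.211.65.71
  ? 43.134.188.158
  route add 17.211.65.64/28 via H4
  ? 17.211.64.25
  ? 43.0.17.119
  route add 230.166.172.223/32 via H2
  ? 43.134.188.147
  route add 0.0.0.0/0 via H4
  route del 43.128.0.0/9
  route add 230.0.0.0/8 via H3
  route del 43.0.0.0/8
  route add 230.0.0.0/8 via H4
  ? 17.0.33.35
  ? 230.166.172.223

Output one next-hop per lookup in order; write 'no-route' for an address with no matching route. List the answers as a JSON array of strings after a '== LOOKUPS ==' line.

Trace:
  + 43.0.0.0/8 (H4) depth=8
  + 43.128.0.0/9 (H5) depth=9
  + 17.211.0.0/16 (H5) depth=16
  del 17.211.0.0/16 (clear depth 16)
  lookup 43.128.199.226: bits 001010111 walk d0:-→d1:-→d2:-→d3:-→d4:-→d5:-→d6:-→d7:-→d8:H4→d9:H5 -> H5
  del 43.0.0.0/8 (clear depth 8)
  + 17.0.0.0/8 (H4) depth=8
  + 43.134.188.128/25 (H4) depth=25
  + 17.211.65.71/32 (H4) depth=32
  + 1.0.0.0/8 (H2) depth=8
  + 0.0.0.0/0 (H0) depth=0
  + 43.0.0.0/8 (H3) depth=8
  lookup 43.0.1.51: bits 00101011 walk d0:H0→d1:-→d2:-→d3:-→d4:-→d5:-→d6:-→d7:-→d8:H3 -> H3
  lookup 17.211.65.71: bits 00010001110100110100000101000111 walk d0:H0→d1:-→d2:-→d3:-→d4:-→d5:-→d6:-→d7:-→d8:H4→d9:-→d10:-→d11:-→d12:-→d13:-→d14:-→d15:-→d16:-→d17:-→d18:-→d19:-→d20:-→d21:-→d22:-→d23:-→d24:-→d25:-→d26:-→d27:-→d28:-→d29:-→d30:-→d31:-→d32:H4 -> H4
  + 230.166.172.223/32 (H0) depth=32
  lookup 43.134.188.129: bits 0010101110000110101111001 walk d0:H0→d1:-→d2:-→d3:-→d4:-→d5:-→d6:-→d7:-→d8:H3→d9:H5→d10:-→d11:-→d12:-→d13:-→d14:-→d15:-→d16:-→d17:-→d18:-→d19:-→d20:-→d21:-→d22:-→d23:-→d24:-→d25:H4 -> H4
  + 43.128.0.0/9 (H1) depth=9
  lookup 43.0.242.77: bits 00101011 walk d0:H0→d1:-→d2:-→d3:-→d4:-→d5:-→d6:-→d7:-→d8:H3 -> H3
  lookup 185.51.62.105: bits 1 walk d0:H0→d1:- -> H0
  del 1.0.0.0/8 (clear depth 8)
  lookup 17.211.65.71: bits 00010001110100110100000101000111 walk d0:H0→d1:-→d2:-→d3:-→d4:-→d5:-→d6:-→d7:-→d8:H4→d9:-→d10:-→d11:-→d12:-→d13:-→d14:-→d15:-→d16:-→d17:-→d18:-→d19:-→d20:-→d21:-→d22:-→d23:-→d24:-→d25:-→d26:-→d27:-→d28:-→d29:-→d30:-→d31:-→d32:H4 -> H4
  + 17.211.64.0/23 (H1) depth=23
  lookup 17.211.64.15: bits 00010001110100110100000 walk d0:H0→d1:-→d2:-→d3:-→d4:-→d5:-→d6:-→d7:-→d8:H4→d9:-→d10:-→d11:-→d12:-→d13:-→d14:-→d15:-→d16:-→d17:-→d18:-→d19:-→d20:-→d21:-→d22:-→d23:H1 -> H1
  lookup 17.0.128.25: bits 00010001 walk d0:H0→d1:-→d2:-→d3:-→d4:-→d5:-→d6:-→d7:-→d8:H4 -> H4
  lookup 17.211.65.71: bits 00010001110100110100000101000111 walk d0:H0→d1:-→d2:-→d3:-→d4:-→d5:-→d6:-→d7:-→d8:H4→d9:-→d10:-→d11:-→d12:-→d13:-→d14:-→d15:-→d16:-→d17:-→d18:-→d19:-→d20:-→d21:-→d22:-→d23:H1→d24:-→d25:-→d26:-→d27:-→d28:-→d29:-→d30:-→d31:-→d32:H4 -> H4
  lookup 43.134.188.158: bits 0010101110000110101111001 walk d0:H0→d1:-→d2:-→d3:-→d4:-→d5:-→d6:-→d7:-→d8:H3→d9:H1→d10:-→d11:-→d12:-→d13:-→d14:-→d15:-→d16:-→d17:-→d18:-→d19:-→d20:-→d21:-→d22:-→d23:-→d24:-→d25:H4 -> H4
  + 17.211.65.64/28 (H4) depth=28
  lookup 17.211.64.25: bits 00010001110100110100000 walk d0:H0→d1:-→d2:-→d3:-→d4:-→d5:-→d6:-→d7:-→d8:H4→d9:-→d10:-→d11:-→d12:-→d13:-→d14:-→d15:-→d16:-→d17:-→d18:-→d19:-→d20:-→d21:-→d22:-→d23:H1 -> H1
  lookup 43.0.17.119: bits 00101011 walk d0:H0→d1:-→d2:-→d3:-→d4:-→d5:-→d6:-→d7:-→d8:H3 -> H3
  + 230.166.172.223/32 (H2) depth=32
  lookup 43.134.188.147: bits 0010101110000110101111001 walk d0:H0→d1:-→d2:-→d3:-→d4:-→d5:-→d6:-→d7:-→d8:H3→d9:H1→d10:-→d11:-→d12:-→d13:-→d14:-→d15:-→d16:-→d17:-→d18:-→d19:-→d20:-→d21:-→d22:-→d23:-→d24:-→d25:H4 -> H4
  + 0.0.0.0/0 (H4) depth=0
  del 43.128.0.0/9 (clear depth 9)
  + 230.0.0.0/8 (H3) depth=8
  del 43.0.0.0/8 (clear depth 8)
  + 230.0.0.0/8 (H4) depth=8
  lookup 17.0.33.35: bits 00010001 walk d0:H4→d1:-→d2:-→d3:-→d4:-→d5:-→d6:-→d7:-→d8:H4 -> H4
  lookup 230.166.172.223: bits 11100110101001101010110011011111 walk d0:H4→d1:-→d2:-→d3:-→d4:-→d5:-→d6:-→d7:-→d8:H4→d9:-→d10:-→d11:-→d12:-→d13:-→d14:-→d15:-→d16:-→d17:-→d18:-→d19:-→d20:-→d21:-→d22:-→d23:-→d24:-→d25:-→d26:-→d27:-→d28:-→d29:-→d30:-→d31:-→d32:H2 -> H2

== LOOKUPS ==
["H5","H3","H4","H4","H3","H0","H4","H1","H4","H4","H4","H1","H3","H4","H4","H2"]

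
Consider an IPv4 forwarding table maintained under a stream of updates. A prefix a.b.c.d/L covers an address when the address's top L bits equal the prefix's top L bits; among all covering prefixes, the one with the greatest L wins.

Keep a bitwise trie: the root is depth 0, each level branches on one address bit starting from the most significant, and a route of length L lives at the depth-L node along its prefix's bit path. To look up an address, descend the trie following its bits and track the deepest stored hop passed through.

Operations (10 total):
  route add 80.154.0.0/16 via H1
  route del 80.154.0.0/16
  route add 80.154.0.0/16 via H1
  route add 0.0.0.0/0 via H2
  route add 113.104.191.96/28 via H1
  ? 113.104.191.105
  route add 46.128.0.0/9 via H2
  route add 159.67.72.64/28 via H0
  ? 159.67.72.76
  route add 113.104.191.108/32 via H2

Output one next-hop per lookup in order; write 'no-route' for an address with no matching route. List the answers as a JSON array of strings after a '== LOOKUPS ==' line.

Process each operation:
  add 80.154.0.0/16 -> H1 at depth 16
  del 80.154.0.0/16 (clear depth 16)
  add 80.154.0.0/16 -> H1 at depth 16
  add 0.0.0.0/0 -> H2 at depth 0
  add 113.104.191.96/28 -> H1 at depth 28
  ? 113.104.191.105  path d0:H2→d1:-→d2:-→d3:-→d4:-→d5:-→d6:-→d7:-→d8:-→d9:-→d10:-→d11:-→d12:-→d13:-→d14:-→d15:-→d16:-→d17:-→d18:-→d19:-→d20:-→d21:-→d22:-→d23:-→d24:-→d25:-→d26:-→d27:-→d28:H1  best=H1
  add 46.128.0.0/9 -> H2 at depth 9
  add 159.67.72.64/28 -> H0 at depth 28
  ? 159.67.72.76  path d0:H2→d1:-→d2:-→d3:-→d4:-→d5:-→d6:-→d7:-→d8:-→d9:-→d10:-→d11:-→d12:-→d13:-→d14:-→d15:-→d16:-→d17:-→d18:-→d19:-→d20:-→d21:-→d22:-→d23:-→d24:-→d25:-→d26:-→d27:-→d28:H0  best=H0
  add 113.104.191.108/32 -> H2 at depth 32

== LOOKUPS ==
["H1","H0"]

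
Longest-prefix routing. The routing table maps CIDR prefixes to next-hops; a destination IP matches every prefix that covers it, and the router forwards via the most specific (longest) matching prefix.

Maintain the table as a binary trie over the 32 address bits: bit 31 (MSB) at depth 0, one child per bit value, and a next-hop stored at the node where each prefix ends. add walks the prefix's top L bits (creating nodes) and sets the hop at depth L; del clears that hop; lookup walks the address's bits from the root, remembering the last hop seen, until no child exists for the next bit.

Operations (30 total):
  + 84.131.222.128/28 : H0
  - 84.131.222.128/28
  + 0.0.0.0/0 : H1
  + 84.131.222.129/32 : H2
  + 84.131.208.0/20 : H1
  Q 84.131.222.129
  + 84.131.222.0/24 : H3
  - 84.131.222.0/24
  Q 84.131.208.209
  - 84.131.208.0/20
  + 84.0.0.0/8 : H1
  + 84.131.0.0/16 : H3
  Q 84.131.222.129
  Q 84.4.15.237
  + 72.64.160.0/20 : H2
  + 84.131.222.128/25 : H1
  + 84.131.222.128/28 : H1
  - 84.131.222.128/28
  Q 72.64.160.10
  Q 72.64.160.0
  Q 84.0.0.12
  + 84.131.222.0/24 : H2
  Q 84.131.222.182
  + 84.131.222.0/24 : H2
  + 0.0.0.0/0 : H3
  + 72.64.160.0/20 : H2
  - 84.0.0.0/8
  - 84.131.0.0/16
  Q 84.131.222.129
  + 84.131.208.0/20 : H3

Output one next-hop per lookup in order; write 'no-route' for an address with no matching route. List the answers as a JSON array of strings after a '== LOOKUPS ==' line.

Process each operation:
  + 84.131.222.128/28 (H0) depth=28
  - 84.131.222.128/28 clear@28
  + 0.0.0.0/0 (H1) depth=0
  + 84.131.222.129/32 (H2) depth=32
  + 84.131.208.0/20 (H1) depth=20
  Q 84.131.222.129: descend 01010100100000111101111010000001 ; hops seen [H1,H1,H2] ; pick H2
  + 84.131.222.0/24 (H3) depth=24
  - 84.131.222.0/24 clear@24
  Q 84.131.208.209: descend 01010100100000111101 ; hops seen [H1,H1] ; pick H1
  - 84.131.208.0/20 clear@20
  + 84.0.0.0/8 (H1) depth=8
  + 84.131.0.0/16 (H3) depth=16
  Q 84.131.222.129: descend 01010100100000111101111010000001 ; hops seen [H1,H1,H3,H2] ; pick H2
  Q 84.4.15.237: descend 01010100 ; hops seen [H1,H1] ; pick H1
  + 72.64.160.0/20 (H2) depth=20
  + 84.131.222.128/25 (H1) depth=25
  + 84.131.222.128/28 (H1) depth=28
  - 84.131.222.128/28 clear@28
  Q 72.64.160.10: descend 01001000010000001010 ; hops seen [H1,H2] ; pick H2
  Q 72.64.160.0: descend 01001000010000001010 ; hops seen [H1,H2] ; pick H2
  Q 84.0.0.12: descend 01010100 ; hops seen [H1,H1] ; pick H1
  + 84.131.222.0/24 (H2) depth=24
  Q 84.131.222.182: descend 01010100100000111101111010 ; hops seen [H1,H1,H3,H2,H1] ; pick H1
  + 84.131.222.0/24 (H2) depth=24
  + 0.0.0.0/0 (H3) depth=0
  + 72.64.160.0/20 (H2) depth=20
  - 84.0.0.0/8 clear@8
  - 84.131.0.0/16 clear@16
  Q 84.131.222.129: descend 01010100100000111101111010000001 ; hops seen [H3,H2,H1,H2] ; pick H2
  + 84.131.208.0/20 (H3) depth=20

== LOOKUPS ==
["H2","H1","H2","H1","H2","H2","H1","H1","H2"]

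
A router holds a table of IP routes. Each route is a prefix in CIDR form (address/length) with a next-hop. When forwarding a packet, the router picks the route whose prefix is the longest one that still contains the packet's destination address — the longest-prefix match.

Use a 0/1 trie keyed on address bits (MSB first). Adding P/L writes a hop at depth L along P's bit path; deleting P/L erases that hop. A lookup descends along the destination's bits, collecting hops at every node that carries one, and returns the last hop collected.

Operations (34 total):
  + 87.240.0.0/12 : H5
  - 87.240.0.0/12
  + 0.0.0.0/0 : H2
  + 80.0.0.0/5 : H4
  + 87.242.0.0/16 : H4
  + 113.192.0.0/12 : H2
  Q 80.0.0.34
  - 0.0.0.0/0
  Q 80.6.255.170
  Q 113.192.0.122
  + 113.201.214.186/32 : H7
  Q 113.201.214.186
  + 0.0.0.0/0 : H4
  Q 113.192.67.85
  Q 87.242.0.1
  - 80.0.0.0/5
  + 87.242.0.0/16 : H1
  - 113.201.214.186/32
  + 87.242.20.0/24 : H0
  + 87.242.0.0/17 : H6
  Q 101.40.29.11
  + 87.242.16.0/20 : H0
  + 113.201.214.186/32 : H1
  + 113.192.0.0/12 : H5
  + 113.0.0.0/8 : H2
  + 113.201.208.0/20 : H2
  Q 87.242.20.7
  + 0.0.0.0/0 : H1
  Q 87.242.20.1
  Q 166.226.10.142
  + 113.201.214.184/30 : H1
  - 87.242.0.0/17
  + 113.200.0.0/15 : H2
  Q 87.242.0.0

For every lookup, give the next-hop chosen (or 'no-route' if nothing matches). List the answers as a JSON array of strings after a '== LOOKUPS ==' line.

Process each operation:
  add 87.240.0.0/12 -> H5 at depth 12
  del 87.240.0.0/12 (clear depth 12)
  add 0.0.0.0/0 -> H2 at depth 0
  add 80.0.0.0/5 -> H4 at depth 5
  add 87.242.0.0/16 -> H4 at depth 16
  add 113.192.0.0/12 -> H2 at depth 12
  Q 80.0.0.34: descend 01010 ; hops seen [H2,H4] ; pick H4
  del 0.0.0.0/0 (clear depth 0)
  Q 80.6.255.170: descend 01010 ; hops seen [H4] ; pick H4
  Q 113.192.0.122: descend 011100011100 ; hops seen [H2] ; pick H2
  add 113.201.214.186/32 -> H7 at depth 32
  Q 113.201.214.186: descend 01110001110010011101011010111010 ; hops seen [H2,H7] ; pick H7
  add 0.0.0.0/0 -> H4 at depth 0
  Q 113.192.67.85: descend 011100011100 ; hops seen [H4,H2] ; pick H2
  Q 87.242.0.1: descend 0101011111110010 ; hops seen [H4,H4,H4] ; pick H4
  del 80.0.0.0/5 (clear depth 5)
  add 87.242.0.0/16 -> H1 at depth 16
  del 113.201.214.186/32 (clear depth 32)
  add 87.242.20.0/24 -> H0 at depth 24
  add 87.242.0.0/17 -> H6 at depth 17
  Q 101.40.29.11: descend 011 ; hops seen [H4] ; pick H4
  add 87.242.16.0/20 -> H0 at depth 20
  add 113.201.214.186/32 -> H1 at depth 32
  add 113.192.0.0/12 -> H5 at depth 12
  add 113.0.0.0/8 -> H2 at depth 8
  add 113.201.208.0/20 -> H2 at depth 20
  Q 87.242.20.7: descend 010101111111001000010100 ; hops seen [H4,H1,H6,H0,H0] ; pick H0
  add 0.0.0.0/0 -> H1 at depth 0
  Q 87.242.20.1: descend 010101111111001000010100 ; hops seen [H1,H1,H6,H0,H0] ; pick H0
  Q 166.226.10.142: descend ε ; hops seen [H1] ; pick H1
  add 113.201.214.184/30 -> H1 at depth 30
  del 87.242.0.0/17 (clear depth 17)
  add 113.200.0.0/15 -> H2 at depth 15
  Q 87.242.0.0: descend 0101011111110010000 ; hops seen [H1,H1] ; pick H1

== LOOKUPS ==
["H4","H4","H2","H7","H2","H4","H4","H0","H0","H1","H1"]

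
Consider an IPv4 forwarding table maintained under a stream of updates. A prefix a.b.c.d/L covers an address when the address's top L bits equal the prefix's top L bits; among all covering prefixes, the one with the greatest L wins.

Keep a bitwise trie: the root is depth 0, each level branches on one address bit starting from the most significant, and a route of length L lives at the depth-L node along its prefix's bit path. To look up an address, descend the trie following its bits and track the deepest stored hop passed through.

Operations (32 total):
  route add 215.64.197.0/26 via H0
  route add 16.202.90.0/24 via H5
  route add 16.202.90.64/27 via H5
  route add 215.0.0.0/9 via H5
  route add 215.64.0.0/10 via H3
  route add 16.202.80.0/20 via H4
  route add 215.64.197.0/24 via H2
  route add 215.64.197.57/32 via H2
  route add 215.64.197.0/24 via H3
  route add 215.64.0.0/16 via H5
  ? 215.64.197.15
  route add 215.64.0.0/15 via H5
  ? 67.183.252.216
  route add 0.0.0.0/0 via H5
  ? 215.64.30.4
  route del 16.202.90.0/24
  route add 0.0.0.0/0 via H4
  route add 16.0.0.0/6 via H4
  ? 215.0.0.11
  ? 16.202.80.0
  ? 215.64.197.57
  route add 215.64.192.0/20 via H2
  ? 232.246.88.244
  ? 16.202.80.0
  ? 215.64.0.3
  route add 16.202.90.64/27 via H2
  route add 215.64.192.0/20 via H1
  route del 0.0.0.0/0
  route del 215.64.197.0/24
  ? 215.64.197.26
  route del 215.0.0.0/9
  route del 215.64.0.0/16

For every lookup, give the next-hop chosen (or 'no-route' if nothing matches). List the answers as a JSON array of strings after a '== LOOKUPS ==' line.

Trace:
  + 215.64.197.0/26 (H0) depth=26
  + 16.202.90.0/24 (H5) depth=24
  + 16.202.90.64/27 (H5) depth=27
  + 215.0.0.0/9 (H5) depth=9
  + 215.64.0.0/10 (H3) depth=10
  + 16.202.80.0/20 (H4) depth=20
  + 215.64.197.0/24 (H2) depth=24
  + 215.64.197.57/32 (H2) depth=32
  + 215.64.197.0/24 (H3) depth=24
  + 215.64.0.0/16 (H5) depth=16
  ? 215.64.197.15  path d0:-→d1:-→d2:-→d3:-→d4:-→d5:-→d6:-→d7:-→d8:-→d9:H5→d10:H3→d11:-→d12:-→d13:-→d14:-→d15:-→d16:H5→d17:-→d18:-→d19:-→d20:-→d21:-→d22:-→d23:-→d24:H3→d25:-→d26:H0  best=H0
  + 215.64.0.0/15 (H5) depth=15
  ? 67.183.252.216  path d0:-→d1:-  best=no-route
  + 0.0.0.0/0 (H5) depth=0
  ? 215.64.30.4  path d0:H5→d1:-→d2:-→d3:-→d4:-→d5:-→d6:-→d7:-→d8:-→d9:H5→d10:H3→d11:-→d12:-→d13:-→d14:-→d15:H5→d16:H5  best=H5
  del 16.202.90.0/24 (clear depth 24)
  + 0.0.0.0/0 (H4) depth=0
  + 16.0.0.0/6 (H4) depth=6
  ? 215.0.0.11  path d0:H4→d1:-→d2:-→d3:-→d4:-→d5:-→d6:-→d7:-→d8:-→d9:H5  best=H5
  ? 16.202.80.0  path d0:H4→d1:-→d2:-→d3:-→d4:-→d5:-→d6:H4→d7:-→d8:-→d9:-→d10:-→d11:-→d12:-→d13:-→d14:-→d15:-→d16:-→d17:-→d18:-→d19:-→d20:H4  best=H4
  ? 215.64.197.57  path d0:H4→d1:-→d2:-→d3:-→d4:-→d5:-→d6:-→d7:-→d8:-→d9:H5→d10:H3→d11:-→d12:-→d13:-→d14:-→d15:H5→d16:H5→d17:-→d18:-→d19:-→d20:-→d21:-→d22:-→d23:-→d24:H3→d25:-→d26:H0→d27:-→d28:-→d29:-→d30:-→d31:-→d32:H2  best=H2
  + 215.64.192.0/20 (H2) depth=20
  ? 232.246.88.244  path d0:H4→d1:-→d2:-  best=H4
  ? 16.202.80.0  path d0:H4→d1:-→d2:-→d3:-→d4:-→d5:-→d6:H4→d7:-→d8:-→d9:-→d10:-→d11:-→d12:-→d13:-→d14:-→d15:-→d16:-→d17:-→d18:-→d19:-→d20:H4  best=H4
  ? 215.64.0.3  path d0:H4→d1:-→d2:-→d3:-→d4:-→d5:-→d6:-→d7:-→d8:-→d9:H5→d10:H3→d11:-→d12:-→d13:-→d14:-→d15:H5→d16:H5  best=H5
  + 16.202.90.64/27 (H2) depth=27
  + 215.64.192.0/20 (H1) depth=20
  del 0.0.0.0/0 (clear depth 0)
  del 215.64.197.0/24 (clear depth 24)
  ? 215.64.197.26  path d0:-→d1:-→d2:-→d3:-→d4:-→d5:-→d6:-→d7:-→d8:-→d9:H5→d10:H3→d11:-→d12:-→d13:-→d14:-→d15:H5→d16:H5→d17:-→d18:-→d19:-→d20:H1→d21:-→d22:-→d23:-→d24:-→d25:-→d26:H0  best=H0
  del 215.0.0.0/9 (clear depth 9)
  del 215.64.0.0/16 (clear depth 16)

== LOOKUPS ==
["H0","no-route","H5","H5","H4","H2","H4","H4","H5","H0"]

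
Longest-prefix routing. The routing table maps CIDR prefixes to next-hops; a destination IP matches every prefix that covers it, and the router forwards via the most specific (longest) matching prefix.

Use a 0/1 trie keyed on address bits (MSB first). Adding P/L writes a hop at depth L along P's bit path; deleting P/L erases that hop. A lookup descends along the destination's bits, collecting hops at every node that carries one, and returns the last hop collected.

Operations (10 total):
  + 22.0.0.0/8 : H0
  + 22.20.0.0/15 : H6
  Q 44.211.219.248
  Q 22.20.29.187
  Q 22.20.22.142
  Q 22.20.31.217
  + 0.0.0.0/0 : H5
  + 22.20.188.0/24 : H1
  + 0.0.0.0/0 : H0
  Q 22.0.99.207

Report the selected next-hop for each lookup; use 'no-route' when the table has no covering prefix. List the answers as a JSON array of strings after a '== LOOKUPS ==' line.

Trace:
  add 22.0.0.0/8 -> H0 at depth 8
  add 22.20.0.0/15 -> H6 at depth 15
  lookup 44.211.219.248: bits 00 walk d0:-→d1:-→d2:- -> no-route
  lookup 22.20.29.187: bits 000101100001010 walk d0:-→d1:-→d2:-→d3:-→d4:-→d5:-→d6:-→d7:-→d8:H0→d9:-→d10:-→d11:-→d12:-→d13:-→d14:-→d15:H6 -> H6
  lookup 22.20.22.142: bits 000101100001010 walk d0:-→d1:-→d2:-→d3:-→d4:-→d5:-→d6:-→d7:-→d8:H0→d9:-→d10:-→d11:-→d12:-→d13:-→d14:-→d15:H6 -> H6
  lookup 22.20.31.217: bits 000101100001010 walk d0:-→d1:-→d2:-→d3:-→d4:-→d5:-→d6:-→d7:-→d8:H0→d9:-→d10:-→d11:-→d12:-→d13:-→d14:-→d15:H6 -> H6
  add 0.0.0.0/0 -> H5 at depth 0
  add 22.20.188.0/24 -> H1 at depth 24
  add 0.0.0.0/0 -> H0 at depth 0
  lookup 22.0.99.207: bits 00010110000 walk d0:H0→d1:-→d2:-→d3:-→d4:-→d5:-→d6:-→d7:-→d8:H0→d9:-→d10:-→d11:- -> H0

== LOOKUPS ==
["no-route","H6","H6","H6","H0"]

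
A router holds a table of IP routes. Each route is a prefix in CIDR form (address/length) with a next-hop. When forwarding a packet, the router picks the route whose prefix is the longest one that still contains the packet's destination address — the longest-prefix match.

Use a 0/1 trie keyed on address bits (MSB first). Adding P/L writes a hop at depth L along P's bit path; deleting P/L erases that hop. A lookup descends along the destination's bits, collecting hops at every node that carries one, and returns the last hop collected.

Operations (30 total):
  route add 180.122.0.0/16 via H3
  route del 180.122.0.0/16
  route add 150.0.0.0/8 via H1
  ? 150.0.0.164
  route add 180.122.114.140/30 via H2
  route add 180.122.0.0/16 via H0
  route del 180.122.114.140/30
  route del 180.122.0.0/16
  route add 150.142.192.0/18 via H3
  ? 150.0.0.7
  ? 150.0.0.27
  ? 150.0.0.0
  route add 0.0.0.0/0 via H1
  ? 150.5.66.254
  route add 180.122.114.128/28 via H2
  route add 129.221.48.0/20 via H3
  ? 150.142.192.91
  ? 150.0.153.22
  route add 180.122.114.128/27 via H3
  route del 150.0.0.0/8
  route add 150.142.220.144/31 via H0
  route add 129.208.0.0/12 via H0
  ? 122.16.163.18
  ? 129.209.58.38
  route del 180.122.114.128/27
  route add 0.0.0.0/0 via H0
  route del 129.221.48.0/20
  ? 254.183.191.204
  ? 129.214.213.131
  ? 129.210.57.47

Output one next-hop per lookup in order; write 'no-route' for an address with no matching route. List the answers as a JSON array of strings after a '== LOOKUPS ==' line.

Process each operation:
  + 180.122.0.0/16 (H3) depth=16
  del 180.122.0.0/16 (clear depth 16)
  + 150.0.0.0/8 (H1) depth=8
  Q 150.0.0.164: descend 10010110 ; hops seen [H1] ; pick H1
  + 180.122.114.140/30 (H2) depth=30
  + 180.122.0.0/16 (H0) depth=16
  del 180.122.114.140/30 (clear depth 30)
  del 180.122.0.0/16 (clear depth 16)
  + 150.142.192.0/18 (H3) depth=18
  Q 150.0.0.7: descend 10010110 ; hops seen [H1] ; pick H1
  Q 150.0.0.27: descend 10010110 ; hops seen [H1] ; pick H1
  Q 150.0.0.0: descend 10010110 ; hops seen [H1] ; pick H1
  + 0.0.0.0/0 (H1) depth=0
  Q 150.5.66.254: descend 10010110 ; hops seen [H1,H1] ; pick H1
  + 180.122.114.128/28 (H2) depth=28
  + 129.221.48.0/20 (H3) depth=20
  Q 150.142.192.91: descend 100101101000111011 ; hops seen [H1,H1,H3] ; pick H3
  Q 150.0.153.22: descend 10010110 ; hops seen [H1,H1] ; pick H1
  + 180.122.114.128/27 (H3) depth=27
  del 150.0.0.0/8 (clear depth 8)
  + 150.142.220.144/31 (H0) depth=31
  + 129.208.0.0/12 (H0) depth=12
  Q 122.16.163.18: descend ε ; hops seen [H1] ; pick H1
  Q 129.209.58.38: descend 100000011101 ; hops seen [H1,H0] ; pick H0
  del 180.122.114.128/27 (clear depth 27)
  + 0.0.0.0/0 (H0) depth=0
  del 129.221.48.0/20 (clear depth 20)
  Q 254.183.191.204: descend 1 ; hops seen [H0] ; pick H0
  Q 129.214.213.131: descend 100000011101 ; hops seen [H0,H0] ; pick H0
  Q 129.210.57.47: descend 100000011101 ; hops seen [H0,H0] ; pick H0

== LOOKUPS ==
["H1","H1","H1","H1","H1","H3","H1","H1","H0","H0","H0","H0"]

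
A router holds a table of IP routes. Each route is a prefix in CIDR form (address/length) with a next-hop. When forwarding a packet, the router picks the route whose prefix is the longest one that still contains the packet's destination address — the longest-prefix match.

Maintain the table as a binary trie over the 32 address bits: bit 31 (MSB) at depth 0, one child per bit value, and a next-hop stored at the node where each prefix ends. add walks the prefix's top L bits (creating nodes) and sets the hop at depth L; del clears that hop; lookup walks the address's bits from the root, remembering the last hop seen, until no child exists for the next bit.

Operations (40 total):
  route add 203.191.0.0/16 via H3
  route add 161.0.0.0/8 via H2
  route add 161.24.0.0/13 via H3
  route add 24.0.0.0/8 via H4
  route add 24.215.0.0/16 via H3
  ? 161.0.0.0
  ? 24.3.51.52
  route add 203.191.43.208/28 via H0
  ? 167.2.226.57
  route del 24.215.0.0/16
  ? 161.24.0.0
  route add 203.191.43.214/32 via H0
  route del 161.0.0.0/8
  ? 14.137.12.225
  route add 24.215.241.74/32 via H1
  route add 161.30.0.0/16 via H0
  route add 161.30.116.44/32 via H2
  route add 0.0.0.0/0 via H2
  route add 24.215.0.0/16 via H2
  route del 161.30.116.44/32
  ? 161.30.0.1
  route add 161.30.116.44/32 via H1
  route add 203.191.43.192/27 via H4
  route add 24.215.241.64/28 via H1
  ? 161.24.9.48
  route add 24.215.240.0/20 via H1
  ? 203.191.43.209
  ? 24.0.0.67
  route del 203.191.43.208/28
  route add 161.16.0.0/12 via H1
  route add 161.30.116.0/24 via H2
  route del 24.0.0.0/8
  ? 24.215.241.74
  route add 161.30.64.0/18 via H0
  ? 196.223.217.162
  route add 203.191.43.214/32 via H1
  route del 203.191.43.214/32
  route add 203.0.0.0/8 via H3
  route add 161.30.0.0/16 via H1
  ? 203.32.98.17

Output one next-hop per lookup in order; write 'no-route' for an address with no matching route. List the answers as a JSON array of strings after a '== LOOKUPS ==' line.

Trace:
  + 203.191.0.0/16 (H3) depth=16
  + 161.0.0.0/8 (H2) depth=8
  + 161.24.0.0/13 (H3) depth=13
  + 24.0.0.0/8 (H4) depth=8
  + 24.215.0.0/16 (H3) depth=16
  ? 161.0.0.0  path d0:-→d1:-→d2:-→d3:-→d4:-→d5:-→d6:-→d7:-→d8:H2→d9:-→d10:-→d11:-  best=H2
  ? 24.3.51.52  path d0:-→d1:-→d2:-→d3:-→d4:-→d5:-→d6:-→d7:-→d8:H4  best=H4
  + 203.191.43.208/28 (H0) depth=28
  ? 167.2.226.57  path d0:-→d1:-→d2:-→d3:-→d4:-→d5:-  best=no-route
  - 24.215.0.0/16 clear@16
  ? 161.24.0.0  path d0:-→d1:-→d2:-→d3:-→d4:-→d5:-→d6:-→d7:-→d8:H2→d9:-→d10:-→d11:-→d12:-→d13:H3  best=H3
  + 203.191.43.214/32 (H0) depth=32
  - 161.0.0.0/8 clear@8
  ? 14.137.12.225  path d0:-→d1:-→d2:-→d3:-  best=no-route
  + 24.215.241.74/32 (H1) depth=32
  + 161.30.0.0/16 (H0) depth=16
  + 161.30.116.44/32 (H2) depth=32
  + 0.0.0.0/0 (H2) depth=0
  + 24.215.0.0/16 (H2) depth=16
  - 161.30.116.44/32 clear@32
  ? 161.30.0.1  path d0:H2→d1:-→d2:-→d3:-→d4:-→d5:-→d6:-→d7:-→d8:-→d9:-→d10:-→d11:-→d12:-→d13:H3→d14:-→d15:-→d16:H0→d17:-  best=H0
  + 161.30.116.44/32 (H1) depth=32
  + 203.191.43.192/27 (H4) depth=27
  + 24.215.241.64/28 (H1) depth=28
  ? 161.24.9.48  path d0:H2→d1:-→d2:-→d3:-→d4:-→d5:-→d6:-→d7:-→d8:-→d9:-→d10:-→d11:-→d12:-→d13:H3  best=H3
  + 24.215.240.0/20 (H1) depth=20
  ? 203.191.43.209  path d0:H2→d1:-→d2:-→d3:-→d4:-→d5:-→d6:-→d7:-→d8:-→d9:-→d10:-→d11:-→d12:-→d13:-→d14:-→d15:-→d16:H3→d17:-→d18:-→d19:-→d20:-→d21:-→d22:-→d23:-→d24:-→d25:-→d26:-→d27:H4→d28:H0→d29:-  best=H0
  ? 24.0.0.67  path d0:H2→d1:-→d2:-→d3:-→d4:-→d5:-→d6:-→d7:-→d8:H4  best=H4
  - 203.191.43.208/28 clear@28
  + 161.16.0.0/12 (H1) depth=12
  + 161.30.116.0/24 (H2) depth=24
  - 24.0.0.0/8 clear@8
  ? 24.215.241.74  path d0:H2→d1:-→d2:-→d3:-→d4:-→d5:-→d6:-→d7:-→d8:-→d9:-→d10:-→d11:-→d12:-→d13:-→d14:-→d15:-→d16:H2→d17:-→d18:-→d19:-→d20:H1→d21:-→d22:-→d23:-→d24:-→d25:-→d26:-→d27:-→d28:H1→d29:-→d30:-→d31:-→d32:H1  best=H1
  + 161.30.64.0/18 (H0) depth=18
  ? 196.223.217.162  path d0:H2→d1:-→d2:-→d3:-→d4:-  best=H2
  + 203.191.43.214/32 (H1) depth=32
  - 203.191.43.214/32 clear@32
  + 203.0.0.0/8 (H3) depth=8
  + 161.30.0.0/16 (H1) depth=16
  ? 203.32.98.17  path d0:H2→d1:-→d2:-→d3:-→d4:-→d5:-→d6:-→d7:-→d8:H3  best=H3

== LOOKUPS ==
["H2","H4","no-route","H3","no-route","H0","H3","H0","H4","H1","H2","H3"]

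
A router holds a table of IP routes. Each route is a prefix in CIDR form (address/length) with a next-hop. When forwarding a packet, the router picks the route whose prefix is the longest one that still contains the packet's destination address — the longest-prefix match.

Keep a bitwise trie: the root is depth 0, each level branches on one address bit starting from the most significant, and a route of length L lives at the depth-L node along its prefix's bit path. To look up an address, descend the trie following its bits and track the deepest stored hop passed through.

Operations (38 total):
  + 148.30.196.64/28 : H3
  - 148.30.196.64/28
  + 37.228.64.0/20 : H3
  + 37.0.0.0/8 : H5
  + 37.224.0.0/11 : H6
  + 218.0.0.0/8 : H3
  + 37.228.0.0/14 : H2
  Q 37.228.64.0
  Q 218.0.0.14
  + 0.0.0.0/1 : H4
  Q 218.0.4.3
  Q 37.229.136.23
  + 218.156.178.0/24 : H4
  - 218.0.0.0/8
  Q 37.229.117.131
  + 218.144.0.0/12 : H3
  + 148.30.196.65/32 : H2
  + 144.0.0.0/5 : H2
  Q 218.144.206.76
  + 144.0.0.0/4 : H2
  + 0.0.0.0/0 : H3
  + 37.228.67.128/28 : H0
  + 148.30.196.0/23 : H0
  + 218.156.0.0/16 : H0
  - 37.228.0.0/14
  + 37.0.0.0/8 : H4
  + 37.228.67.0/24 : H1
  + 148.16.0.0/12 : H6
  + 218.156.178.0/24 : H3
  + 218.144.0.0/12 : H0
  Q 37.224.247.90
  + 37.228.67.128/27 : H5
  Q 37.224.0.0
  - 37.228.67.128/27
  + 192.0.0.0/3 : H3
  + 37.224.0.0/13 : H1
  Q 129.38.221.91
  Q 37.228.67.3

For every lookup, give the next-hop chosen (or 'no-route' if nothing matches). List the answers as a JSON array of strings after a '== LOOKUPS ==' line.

Apply in order:
  add 148.30.196.64/28 -> H3 at depth 28
  - 148.30.196.64/28 clear@28
  add 37.228.64.0/20 -> H3 at depth 20
  add 37.0.0.0/8 -> H5 at depth 8
  add 37.224.0.0/11 -> H6 at depth 11
  add 218.0.0.0/8 -> H3 at depth 8
  add 37.228.0.0/14 -> H2 at depth 14
  Q 37.228.64.0: descend 00100101111001000100 ; hops seen [H5,H6,H2,H3] ; pick H3
  Q 218.0.0.14: descend 11011010 ; hops seen [H3] ; pick H3
  add 0.0.0.0/1 -> H4 at depth 1
  Q 218.0.4.3: descend 11011010 ; hops seen [H3] ; pick H3
  Q 37.229.136.23: descend 001001011110010 ; hops seen [H4,H5,H6,H2] ; pick H2
  add 218.156.178.0/24 -> H4 at depth 24
  - 218.0.0.0/8 clear@8
  Q 37.229.117.131: descend 001001011110010 ; hops seen [H4,H5,H6,H2] ; pick H2
  add 218.144.0.0/12 -> H3 at depth 12
  add 148.30.196.65/32 -> H2 at depth 32
  add 144.0.0.0/5 -> H2 at depth 5
  Q 218.144.206.76: descend 110110101001 ; hops seen [H3] ; pick H3
  add 144.0.0.0/4 -> H2 at depth 4
  add 0.0.0.0/0 -> H3 at depth 0
  add 37.228.67.128/28 -> H0 at depth 28
  add 148.30.196.0/23 -> H0 at depth 23
  add 218.156.0.0/16 -> H0 at depth 16
  - 37.228.0.0/14 clear@14
  add 37.0.0.0/8 -> H4 at depth 8
  add 37.228.67.0/24 -> H1 at depth 24
  add 148.16.0.0/12 -> H6 at depth 12
  add 218.156.178.0/24 -> H3 at depth 24
  add 218.144.0.0/12 -> H0 at depth 12
  Q 37.224.247.90: descend 0010010111100 ; hops seen [H3,H4,H4,H6] ; pick H6
  add 37.228.67.128/27 -> H5 at depth 27
  Q 37.224.0.0: descend 0010010111100 ; hops seen [H3,H4,H4,H6] ; pick H6
  - 37.228.67.128/27 clear@27
  add 192.0.0.0/3 -> H3 at depth 3
  add 37.224.0.0/13 -> H1 at depth 13
  Q 129.38.221.91: descend 100 ; hops seen [H3] ; pick H3
  Q 37.228.67.3: descend 001001011110010001000011 ; hops seen [H3,H4,H4,H6,H1,H3,H1] ; pick H1

== LOOKUPS ==
["H3","H3","H3","H2","H2","H3","H6","H6","H3","H1"]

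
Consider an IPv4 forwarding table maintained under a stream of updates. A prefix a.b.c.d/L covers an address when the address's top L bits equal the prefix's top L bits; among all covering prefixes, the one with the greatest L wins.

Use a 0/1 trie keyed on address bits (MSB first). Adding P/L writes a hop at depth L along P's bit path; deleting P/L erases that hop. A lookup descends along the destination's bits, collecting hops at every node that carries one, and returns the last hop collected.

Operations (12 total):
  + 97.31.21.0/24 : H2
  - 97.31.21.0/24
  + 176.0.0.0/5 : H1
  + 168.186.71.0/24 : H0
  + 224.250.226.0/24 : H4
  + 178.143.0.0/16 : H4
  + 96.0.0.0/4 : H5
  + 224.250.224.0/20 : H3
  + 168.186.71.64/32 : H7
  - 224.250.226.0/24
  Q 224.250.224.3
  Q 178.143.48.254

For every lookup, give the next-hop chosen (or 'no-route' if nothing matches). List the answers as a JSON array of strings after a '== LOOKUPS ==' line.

Process each operation:
  add 97.31.21.0/24 -> H2 at depth 24
  - 97.31.21.0/24 clear@24
  add 176.0.0.0/5 -> H1 at depth 5
  add 168.186.71.0/24 -> H0 at depth 24
  add 224.250.226.0/24 -> H4 at depth 24
  add 178.143.0.0/16 -> H4 at depth 16
  add 96.0.0.0/4 -> H5 at depth 4
  add 224.250.224.0/20 -> H3 at depth 20
  add 168.186.71.64/32 -> H7 at depth 32
  - 224.250.226.0/24 clear@24
  ? 224.250.224.3  path d0:-→d1:-→d2:-→d3:-→d4:-→d5:-→d6:-→d7:-→d8:-→d9:-→d10:-→d11:-→d12:-→d13:-→d14:-→d15:-→d16:-→d17:-→d18:-→d19:-→d20:H3→d21:-→d22:-  best=H3
  ? 178.143.48.254  path d0:-→d1:-→d2:-→d3:-→d4:-→d5:H1→d6:-→d7:-→d8:-→d9:-→d10:-→d11:-→d12:-→d13:-→d14:-→d15:-→d16:H4  best=H4

== LOOKUPS ==
["H3","H4"]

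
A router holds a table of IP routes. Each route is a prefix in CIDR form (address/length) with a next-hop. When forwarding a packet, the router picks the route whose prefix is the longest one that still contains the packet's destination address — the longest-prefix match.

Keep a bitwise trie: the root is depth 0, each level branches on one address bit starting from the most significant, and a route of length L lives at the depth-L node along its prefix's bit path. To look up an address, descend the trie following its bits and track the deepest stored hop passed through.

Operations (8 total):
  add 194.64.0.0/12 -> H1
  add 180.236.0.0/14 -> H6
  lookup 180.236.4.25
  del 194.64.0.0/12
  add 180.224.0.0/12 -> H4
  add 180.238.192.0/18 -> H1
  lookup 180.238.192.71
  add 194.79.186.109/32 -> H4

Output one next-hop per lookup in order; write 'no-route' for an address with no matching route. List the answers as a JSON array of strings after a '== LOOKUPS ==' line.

Apply in order:
  add 194.64.0.0/12 -> H1 at depth 12
  add 180.236.0.0/14 -> H6 at depth 14
  lookup 180.236.4.25: bits 10110100111011 walk d0:-→d1:-→d2:-→d3:-→d4:-→d5:-→d6:-→d7:-→d8:-→d9:-→d10:-→d11:-→d12:-→d13:-→d14:H6 -> H6
  - 194.64.0.0/12 clear@12
  add 180.224.0.0/12 -> H4 at depth 12
  add 180.238.192.0/18 -> H1 at depth 18
  lookup 180.238.192.71: bits 101101001110111011 walk d0:-→d1:-→d2:-→d3:-→d4:-→d5:-→d6:-→d7:-→d8:-→d9:-→d10:-→d11:-→d12:H4→d13:-→d14:H6→d15:-→d16:-→d17:-→d18:H1 -> H1
  add 194.79.186.109/32 -> H4 at depth 32

== LOOKUPS ==
["H6","H1"]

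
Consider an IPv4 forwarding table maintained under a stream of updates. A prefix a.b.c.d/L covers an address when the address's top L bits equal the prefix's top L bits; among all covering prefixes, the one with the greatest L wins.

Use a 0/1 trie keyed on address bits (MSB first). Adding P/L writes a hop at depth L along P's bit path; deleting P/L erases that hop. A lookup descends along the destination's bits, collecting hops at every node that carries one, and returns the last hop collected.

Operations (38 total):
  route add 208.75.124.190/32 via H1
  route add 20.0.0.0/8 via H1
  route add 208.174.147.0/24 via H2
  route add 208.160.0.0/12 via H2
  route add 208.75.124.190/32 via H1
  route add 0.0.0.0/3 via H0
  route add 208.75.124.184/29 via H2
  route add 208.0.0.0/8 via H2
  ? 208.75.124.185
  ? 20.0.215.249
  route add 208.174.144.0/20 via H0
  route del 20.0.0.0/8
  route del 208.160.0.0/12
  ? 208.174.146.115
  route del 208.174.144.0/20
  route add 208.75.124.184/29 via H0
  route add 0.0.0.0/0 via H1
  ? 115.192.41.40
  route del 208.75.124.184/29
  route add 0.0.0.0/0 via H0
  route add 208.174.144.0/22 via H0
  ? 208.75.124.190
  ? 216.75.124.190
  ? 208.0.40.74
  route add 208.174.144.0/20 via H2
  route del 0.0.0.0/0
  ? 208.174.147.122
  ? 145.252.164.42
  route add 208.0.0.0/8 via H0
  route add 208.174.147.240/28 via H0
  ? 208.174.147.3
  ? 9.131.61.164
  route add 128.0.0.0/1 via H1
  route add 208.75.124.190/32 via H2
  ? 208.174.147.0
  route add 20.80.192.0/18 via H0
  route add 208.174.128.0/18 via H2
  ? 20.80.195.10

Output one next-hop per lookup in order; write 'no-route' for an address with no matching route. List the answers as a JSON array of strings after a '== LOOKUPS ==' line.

Trace:
  + 208.75.124.190/32 (H1) depth=32
  + 20.0.0.0/8 (H1) depth=8
  + 208.174.147.0/24 (H2) depth=24
  + 208.160.0.0/12 (H2) depth=12
  + 208.75.124.190/32 (H1) depth=32
  + 0.0.0.0/3 (H0) depth=3
  + 208.75.124.184/29 (H2) depth=29
  + 208.0.0.0/8 (H2) depth=8
  lookup 208.75.124.185: bits 11010000010010110111110010111 walk d0:-→d1:-→d2:-→d3:-→d4:-→d5:-→d6:-→d7:-→d8:H2→d9:-→d10:-→d11:-→d12:-→d13:-→d14:-→d15:-→d16:-→d17:-→d18:-→d19:-→d20:-→d21:-→d22:-→d23:-→d24:-→d25:-→d26:-→d27:-→d28:-→d29:H2 -> H2
  lookup 20.0.215.249: bits 00010100 walk d0:-→d1:-→d2:-→d3:H0→d4:-→d5:-→d6:-→d7:-→d8:H1 -> H1
  + 208.174.144.0/20 (H0) depth=20
  del 20.0.0.0/8 (clear depth 8)
  del 208.160.0.0/12 (clear depth 12)
  lookup 208.174.146.115: bits 11010000101011101001001 walk d0:-→d1:-→d2:-→d3:-→d4:-→d5:-→d6:-→d7:-→d8:H2→d9:-→d10:-→d11:-→d12:-→d13:-→d14:-→d15:-→d16:-→d17:-→d18:-→d19:-→d20:H0→d21:-→d22:-→d23:- -> H0
  del 208.174.144.0/20 (clear depth 20)
  + 208.75.124.184/29 (H0) depth=29
  + 0.0.0.0/0 (H1) depth=0
  lookup 115.192.41.40: bits 0 walk d0:H1→d1:- -> H1
  del 208.75.124.184/29 (clear depth 29)
  + 0.0.0.0/0 (H0) depth=0
  + 208.174.144.0/22 (H0) depth=22
  lookup 208.75.124.190: bits 11010000010010110111110010111110 walk d0:H0→d1:-→d2:-→d3:-→d4:-→d5:-→d6:-→d7:-→d8:H2→d9:-→d10:-→d11:-→d12:-→d13:-→d14:-→d15:-→d16:-→d17:-→d18:-→d19:-→d20:-→d21:-→d22:-→d23:-→d24:-→d25:-→d26:-→d27:-→d28:-→d29:-→d30:-→d31:-→d32:H1 -> H1
  lookup 216.75.124.190: bits 1101 walk d0:H0→d1:-→d2:-→d3:-→d4:- -> H0
  lookup 208.0.40.74: bits 110100000 walk d0:H0→d1:-→d2:-→d3:-→d4:-→d5:-→d6:-→d7:-→d8:H2→d9:- -> H2
  + 208.174.144.0/20 (H2) depth=20
  del 0.0.0.0/0 (clear depth 0)
  lookup 208.174.147.122: bits 110100001010111010010011 walk d0:-→d1:-→d2:-→d3:-→d4:-→d5:-→d6:-→d7:-→d8:H2→d9:-→d10:-→d11:-→d12:-→d13:-→d14:-→d15:-→d16:-→d17:-→d18:-→d19:-→d20:H2→d21:-→d22:H0→d23:-→d24:H2 -> H2
  lookup 145.252.164.42: bits 1 walk d0:-→d1:- -> no-route
  + 208.0.0.0/8 (H0) depth=8
  + 208.174.147.240/28 (H0) depth=28
  lookup 208.174.147.3: bits 110100001010111010010011 walk d0:-→d1:-→d2:-→d3:-→d4:-→d5:-→d6:-→d7:-→d8:H0→d9:-→d10:-→d11:-→d12:-→d13:-→d14:-→d15:-→d16:-→d17:-→d18:-→d19:-→d20:H2→d21:-→d22:H0→d23:-→d24:H2 -> H2
  lookup 9.131.61.164: bits 000 walk d0:-→d1:-→d2:-→d3:H0 -> H0
  + 128.0.0.0/1 (H1) depth=1
  + 208.75.124.190/32 (H2) depth=32
  lookup 208.174.147.0: bits 110100001010111010010011 walk d0:-→d1:H1→d2:-→d3:-→d4:-→d5:-→d6:-→d7:-→d8:H0→d9:-→d10:-→d11:-→d12:-→d13:-→d14:-→d15:-→d16:-→d17:-→d18:-→d19:-→d20:H2→d21:-→d22:H0→d23:-→d24:H2 -> H2
  + 20.80.192.0/18 (H0) depth=18
  + 208.174.128.0/18 (H2) depth=18
  lookup 20.80.195.10: bits 000101000101000011 walk d0:-→d1:-→d2:-→d3:H0→d4:-→d5:-→d6:-→d7:-→d8:-→d9:-→d10:-→d11:-→d12:-→d13:-→d14:-→d15:-→d16:-→d17:-→d18:H0 -> H0

== LOOKUPS ==
["H2","H1","H0","H1","H1","H0","H2","H2","no-route","H2","H0","H2","H0"]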